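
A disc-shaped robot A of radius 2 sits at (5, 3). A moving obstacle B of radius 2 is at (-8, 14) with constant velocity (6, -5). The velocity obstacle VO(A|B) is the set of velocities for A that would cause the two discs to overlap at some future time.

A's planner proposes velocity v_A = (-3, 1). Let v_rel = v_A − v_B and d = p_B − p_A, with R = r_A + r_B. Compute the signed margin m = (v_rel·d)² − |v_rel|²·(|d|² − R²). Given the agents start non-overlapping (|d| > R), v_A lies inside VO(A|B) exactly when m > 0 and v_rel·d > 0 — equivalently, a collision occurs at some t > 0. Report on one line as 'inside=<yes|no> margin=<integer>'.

d = (-13, 11),  |d|² = 290;  R = 2+2 = 4,  c = 290−4² = 274
v_rel = (-9, 6),  |v_rel|² = 117;  v_rel·d = (-9)·(-13) + (6)·(11) = 183
117·t² − 366·t + 274 = 0  ⇒  m = 183² − 117·274 = 1431
m = 1431 > 0,  v_rel·d = 183 > 0  ⇒  inside

inside=yes margin=1431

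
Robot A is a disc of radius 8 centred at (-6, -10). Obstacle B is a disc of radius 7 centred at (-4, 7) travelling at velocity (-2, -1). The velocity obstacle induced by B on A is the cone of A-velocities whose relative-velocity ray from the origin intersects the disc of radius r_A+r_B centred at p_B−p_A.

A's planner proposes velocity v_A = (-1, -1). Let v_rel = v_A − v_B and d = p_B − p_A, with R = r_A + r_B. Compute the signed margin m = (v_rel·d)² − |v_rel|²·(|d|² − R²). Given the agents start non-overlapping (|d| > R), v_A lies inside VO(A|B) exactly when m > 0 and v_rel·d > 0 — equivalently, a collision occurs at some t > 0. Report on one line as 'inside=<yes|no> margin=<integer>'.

d = (2, 17),  |d|² = 293;  R = 8+7 = 15,  c = 293−15² = 68
v_rel = (1, 0),  |v_rel|² = 1;  v_rel·d = (1)·(2) + (0)·(17) = 2
1·t² − 4·t + 68 = 0  ⇒  m = 2² − 1·68 = -64
m = -64 < 0,  v_rel·d = 2 > 0  ⇒  outside

inside=no margin=-64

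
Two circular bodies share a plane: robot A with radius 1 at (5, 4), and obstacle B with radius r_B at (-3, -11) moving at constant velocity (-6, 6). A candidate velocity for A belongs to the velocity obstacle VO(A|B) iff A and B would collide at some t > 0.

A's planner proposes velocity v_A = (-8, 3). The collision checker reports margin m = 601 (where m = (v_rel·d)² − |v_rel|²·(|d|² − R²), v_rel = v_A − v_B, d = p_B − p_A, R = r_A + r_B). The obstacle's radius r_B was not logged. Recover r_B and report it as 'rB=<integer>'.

m = 601
d = (-8, -15);  v_rel = (-2, -3),  |v_rel|² = 13
v_rel×d = (-2)·(-15) − (-3)·(-8) = 6
since m = R²·13 − 6²:  R² = (36 + 601) / 13 = 49
R = √49 = 7  ⇒  r_B = 7 − 1 = 6

rB=6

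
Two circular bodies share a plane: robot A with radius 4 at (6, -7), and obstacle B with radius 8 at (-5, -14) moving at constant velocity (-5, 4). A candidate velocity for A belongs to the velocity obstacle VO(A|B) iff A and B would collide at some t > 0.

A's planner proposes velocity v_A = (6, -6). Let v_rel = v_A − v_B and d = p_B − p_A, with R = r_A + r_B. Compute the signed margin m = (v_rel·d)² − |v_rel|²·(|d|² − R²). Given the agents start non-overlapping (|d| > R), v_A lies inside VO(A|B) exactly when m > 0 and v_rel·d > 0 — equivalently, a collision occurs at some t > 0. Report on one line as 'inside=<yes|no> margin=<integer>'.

d = (-11, -7),  |d|² = 170;  R = 4+8 = 12,  c = 170−12² = 26
v_rel = (11, -10),  |v_rel|² = 221;  v_rel·d = (11)·(-11) + (-10)·(-7) = -51
221·t² + 102·t + 26 = 0  ⇒  m = (-51)² − 221·26 = -3145
m = -3145 < 0,  v_rel·d = -51 < 0  ⇒  outside

inside=no margin=-3145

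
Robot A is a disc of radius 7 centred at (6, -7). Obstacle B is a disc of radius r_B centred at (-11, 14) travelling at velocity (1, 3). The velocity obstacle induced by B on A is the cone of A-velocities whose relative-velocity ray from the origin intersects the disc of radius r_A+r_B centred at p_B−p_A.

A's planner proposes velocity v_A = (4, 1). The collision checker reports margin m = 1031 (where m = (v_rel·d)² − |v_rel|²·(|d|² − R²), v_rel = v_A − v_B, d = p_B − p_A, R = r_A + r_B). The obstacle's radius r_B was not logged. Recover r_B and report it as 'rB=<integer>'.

m = 1031
d = (-17, 21);  v_rel = (3, -2),  |v_rel|² = 13
v_rel×d = (3)·(21) − (-2)·(-17) = 29
since m = R²·13 − 29²:  R² = (841 + 1031) / 13 = 144
R = √144 = 12  ⇒  r_B = 12 − 7 = 5

rB=5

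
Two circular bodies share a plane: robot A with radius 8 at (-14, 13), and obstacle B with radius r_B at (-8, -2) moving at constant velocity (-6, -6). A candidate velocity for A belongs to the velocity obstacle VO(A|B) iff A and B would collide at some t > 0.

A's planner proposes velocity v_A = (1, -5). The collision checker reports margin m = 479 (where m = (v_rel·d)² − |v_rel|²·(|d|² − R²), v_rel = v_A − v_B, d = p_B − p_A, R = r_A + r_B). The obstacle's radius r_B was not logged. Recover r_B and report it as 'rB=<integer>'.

m = 479
d = (6, -15);  v_rel = (7, 1),  |v_rel|² = 50
v_rel×d = (7)·(-15) − (1)·(6) = -111
since m = R²·50 − (-111)²:  R² = (12321 + 479) / 50 = 256
R = √256 = 16  ⇒  r_B = 16 − 8 = 8

rB=8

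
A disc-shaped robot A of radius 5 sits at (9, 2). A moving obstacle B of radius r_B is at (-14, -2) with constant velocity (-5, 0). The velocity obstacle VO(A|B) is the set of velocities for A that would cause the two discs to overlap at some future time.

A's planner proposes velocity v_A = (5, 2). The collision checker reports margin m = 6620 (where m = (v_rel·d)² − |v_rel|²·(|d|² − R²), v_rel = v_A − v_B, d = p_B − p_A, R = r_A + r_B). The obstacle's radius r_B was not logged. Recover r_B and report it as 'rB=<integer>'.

m = 6620
d = (-23, -4);  v_rel = (10, 2),  |v_rel|² = 104
v_rel×d = (10)·(-4) − (2)·(-23) = 6
since m = R²·104 − 6²:  R² = (36 + 6620) / 104 = 64
R = √64 = 8  ⇒  r_B = 8 − 5 = 3

rB=3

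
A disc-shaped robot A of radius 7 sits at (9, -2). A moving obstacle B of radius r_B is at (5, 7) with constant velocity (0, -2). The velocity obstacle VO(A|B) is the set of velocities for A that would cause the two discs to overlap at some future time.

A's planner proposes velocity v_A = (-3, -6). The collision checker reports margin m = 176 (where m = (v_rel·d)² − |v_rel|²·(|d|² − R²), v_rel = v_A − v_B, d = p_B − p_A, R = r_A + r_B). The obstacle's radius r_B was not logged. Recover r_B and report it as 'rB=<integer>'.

m = 176
d = (-4, 9);  v_rel = (-3, -4),  |v_rel|² = 25
v_rel×d = (-3)·(9) − (-4)·(-4) = -43
since m = R²·25 − (-43)²:  R² = (1849 + 176) / 25 = 81
R = √81 = 9  ⇒  r_B = 9 − 7 = 2

rB=2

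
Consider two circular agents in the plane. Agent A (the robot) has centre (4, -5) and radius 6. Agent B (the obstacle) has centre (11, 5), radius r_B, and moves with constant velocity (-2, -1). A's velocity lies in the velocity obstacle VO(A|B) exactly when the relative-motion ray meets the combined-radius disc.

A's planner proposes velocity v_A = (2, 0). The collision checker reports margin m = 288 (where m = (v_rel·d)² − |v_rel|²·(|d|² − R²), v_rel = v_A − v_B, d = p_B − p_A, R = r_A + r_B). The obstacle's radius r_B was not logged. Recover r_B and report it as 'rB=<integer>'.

m = 288
d = (7, 10);  v_rel = (4, 1),  |v_rel|² = 17
v_rel×d = (4)·(10) − (1)·(7) = 33
since m = R²·17 − 33²:  R² = (1089 + 288) / 17 = 81
R = √81 = 9  ⇒  r_B = 9 − 6 = 3

rB=3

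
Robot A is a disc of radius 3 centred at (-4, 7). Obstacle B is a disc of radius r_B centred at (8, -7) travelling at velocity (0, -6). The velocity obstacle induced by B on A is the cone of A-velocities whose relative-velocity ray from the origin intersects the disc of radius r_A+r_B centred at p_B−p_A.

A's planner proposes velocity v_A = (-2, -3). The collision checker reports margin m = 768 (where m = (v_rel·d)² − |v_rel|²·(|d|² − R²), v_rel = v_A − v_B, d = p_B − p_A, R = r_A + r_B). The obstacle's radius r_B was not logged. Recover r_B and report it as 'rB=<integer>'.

m = 768
d = (12, -14);  v_rel = (-2, 3),  |v_rel|² = 13
v_rel×d = (-2)·(-14) − (3)·(12) = -8
since m = R²·13 − (-8)²:  R² = (64 + 768) / 13 = 64
R = √64 = 8  ⇒  r_B = 8 − 3 = 5

rB=5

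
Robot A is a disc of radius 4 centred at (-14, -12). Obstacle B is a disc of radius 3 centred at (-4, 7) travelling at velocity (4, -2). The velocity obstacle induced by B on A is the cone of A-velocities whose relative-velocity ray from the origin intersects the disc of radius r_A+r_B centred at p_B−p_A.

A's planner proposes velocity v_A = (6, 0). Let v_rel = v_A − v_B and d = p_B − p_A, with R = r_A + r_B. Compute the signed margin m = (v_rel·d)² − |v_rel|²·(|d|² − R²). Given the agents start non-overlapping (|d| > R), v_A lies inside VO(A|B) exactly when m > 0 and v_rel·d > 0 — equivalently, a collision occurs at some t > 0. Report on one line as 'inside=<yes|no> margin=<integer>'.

d = (10, 19),  |d|² = 461;  R = 4+3 = 7,  c = 461−7² = 412
v_rel = (2, 2),  |v_rel|² = 8;  v_rel·d = (2)·(10) + (2)·(19) = 58
8·t² − 116·t + 412 = 0  ⇒  m = 58² − 8·412 = 68
m = 68 > 0,  v_rel·d = 58 > 0  ⇒  inside

inside=yes margin=68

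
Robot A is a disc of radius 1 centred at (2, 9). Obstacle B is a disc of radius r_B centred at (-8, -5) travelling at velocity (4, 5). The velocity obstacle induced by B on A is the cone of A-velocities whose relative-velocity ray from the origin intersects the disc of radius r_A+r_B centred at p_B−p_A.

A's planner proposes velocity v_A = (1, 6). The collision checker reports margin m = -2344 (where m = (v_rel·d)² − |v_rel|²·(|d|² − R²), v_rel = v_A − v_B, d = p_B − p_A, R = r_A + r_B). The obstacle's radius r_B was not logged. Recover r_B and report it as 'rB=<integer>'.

m = -2344
d = (-10, -14);  v_rel = (-3, 1),  |v_rel|² = 10
v_rel×d = (-3)·(-14) − (1)·(-10) = 52
since m = R²·10 − 52²:  R² = (2704 + -2344) / 10 = 36
R = √36 = 6  ⇒  r_B = 6 − 1 = 5

rB=5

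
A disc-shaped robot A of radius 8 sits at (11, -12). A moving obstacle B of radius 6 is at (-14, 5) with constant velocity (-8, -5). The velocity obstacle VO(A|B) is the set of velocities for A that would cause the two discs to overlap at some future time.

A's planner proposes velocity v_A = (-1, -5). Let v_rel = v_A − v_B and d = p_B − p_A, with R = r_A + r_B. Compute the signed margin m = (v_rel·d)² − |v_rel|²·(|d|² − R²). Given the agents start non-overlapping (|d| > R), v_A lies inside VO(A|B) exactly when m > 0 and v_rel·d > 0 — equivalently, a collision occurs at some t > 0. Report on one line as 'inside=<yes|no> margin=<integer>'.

d = (-25, 17),  |d|² = 914;  R = 8+6 = 14,  c = 914−14² = 718
v_rel = (7, 0),  |v_rel|² = 49;  v_rel·d = (7)·(-25) + (0)·(17) = -175
49·t² + 350·t + 718 = 0  ⇒  m = (-175)² − 49·718 = -4557
m = -4557 < 0,  v_rel·d = -175 < 0  ⇒  outside

inside=no margin=-4557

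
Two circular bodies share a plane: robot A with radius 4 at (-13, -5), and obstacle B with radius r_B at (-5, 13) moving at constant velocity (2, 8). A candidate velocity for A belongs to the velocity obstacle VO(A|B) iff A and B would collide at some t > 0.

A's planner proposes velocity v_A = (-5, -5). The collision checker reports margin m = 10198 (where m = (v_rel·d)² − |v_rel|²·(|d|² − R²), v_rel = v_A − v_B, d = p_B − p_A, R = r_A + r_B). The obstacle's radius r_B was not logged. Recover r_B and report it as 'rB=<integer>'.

m = 10198
d = (8, 18);  v_rel = (-7, -13),  |v_rel|² = 218
v_rel×d = (-7)·(18) − (-13)·(8) = -22
since m = R²·218 − (-22)²:  R² = (484 + 10198) / 218 = 49
R = √49 = 7  ⇒  r_B = 7 − 4 = 3

rB=3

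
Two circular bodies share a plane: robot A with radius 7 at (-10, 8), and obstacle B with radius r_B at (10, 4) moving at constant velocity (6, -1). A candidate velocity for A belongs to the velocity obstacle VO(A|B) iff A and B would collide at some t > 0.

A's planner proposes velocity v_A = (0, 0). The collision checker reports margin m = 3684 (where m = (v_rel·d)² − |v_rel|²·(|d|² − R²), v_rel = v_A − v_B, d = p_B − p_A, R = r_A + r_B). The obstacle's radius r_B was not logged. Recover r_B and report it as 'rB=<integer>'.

m = 3684
d = (20, -4);  v_rel = (-6, 1),  |v_rel|² = 37
v_rel×d = (-6)·(-4) − (1)·(20) = 4
since m = R²·37 − 4²:  R² = (16 + 3684) / 37 = 100
R = √100 = 10  ⇒  r_B = 10 − 7 = 3

rB=3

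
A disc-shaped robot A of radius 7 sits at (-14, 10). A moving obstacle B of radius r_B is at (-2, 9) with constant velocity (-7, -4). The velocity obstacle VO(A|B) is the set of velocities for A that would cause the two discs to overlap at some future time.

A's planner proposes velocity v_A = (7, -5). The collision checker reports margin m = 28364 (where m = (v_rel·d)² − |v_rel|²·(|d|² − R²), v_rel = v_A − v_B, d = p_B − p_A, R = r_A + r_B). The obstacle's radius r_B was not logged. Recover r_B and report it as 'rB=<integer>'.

m = 28364
d = (12, -1);  v_rel = (14, -1),  |v_rel|² = 197
v_rel×d = (14)·(-1) − (-1)·(12) = -2
since m = R²·197 − (-2)²:  R² = (4 + 28364) / 197 = 144
R = √144 = 12  ⇒  r_B = 12 − 7 = 5

rB=5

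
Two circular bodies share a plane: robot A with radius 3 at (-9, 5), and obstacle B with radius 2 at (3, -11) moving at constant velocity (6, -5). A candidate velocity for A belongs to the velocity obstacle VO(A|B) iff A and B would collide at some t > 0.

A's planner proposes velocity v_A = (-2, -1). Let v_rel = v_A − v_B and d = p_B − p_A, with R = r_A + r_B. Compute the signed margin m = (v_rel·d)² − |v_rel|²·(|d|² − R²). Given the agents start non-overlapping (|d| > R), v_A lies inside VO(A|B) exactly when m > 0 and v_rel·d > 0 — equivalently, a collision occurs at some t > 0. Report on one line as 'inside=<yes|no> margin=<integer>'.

d = (12, -16),  |d|² = 400;  R = 3+2 = 5,  c = 400−5² = 375
v_rel = (-8, 4),  |v_rel|² = 80;  v_rel·d = (-8)·(12) + (4)·(-16) = -160
80·t² + 320·t + 375 = 0  ⇒  m = (-160)² − 80·375 = -4400
m = -4400 < 0,  v_rel·d = -160 < 0  ⇒  outside

inside=no margin=-4400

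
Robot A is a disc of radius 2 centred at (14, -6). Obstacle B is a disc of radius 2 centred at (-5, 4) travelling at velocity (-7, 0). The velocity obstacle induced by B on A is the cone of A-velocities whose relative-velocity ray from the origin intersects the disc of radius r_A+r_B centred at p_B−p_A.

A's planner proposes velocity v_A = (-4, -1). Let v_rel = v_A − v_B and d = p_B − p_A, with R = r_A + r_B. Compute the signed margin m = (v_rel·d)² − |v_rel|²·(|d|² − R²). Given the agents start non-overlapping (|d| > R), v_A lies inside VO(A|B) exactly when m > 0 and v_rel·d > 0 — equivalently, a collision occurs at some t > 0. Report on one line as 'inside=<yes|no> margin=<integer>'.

d = (-19, 10),  |d|² = 461;  R = 2+2 = 4,  c = 461−4² = 445
v_rel = (3, -1),  |v_rel|² = 10;  v_rel·d = (3)·(-19) + (-1)·(10) = -67
10·t² + 134·t + 445 = 0  ⇒  m = (-67)² − 10·445 = 39
m = 39 > 0,  v_rel·d = -67 < 0  ⇒  outside

inside=no margin=39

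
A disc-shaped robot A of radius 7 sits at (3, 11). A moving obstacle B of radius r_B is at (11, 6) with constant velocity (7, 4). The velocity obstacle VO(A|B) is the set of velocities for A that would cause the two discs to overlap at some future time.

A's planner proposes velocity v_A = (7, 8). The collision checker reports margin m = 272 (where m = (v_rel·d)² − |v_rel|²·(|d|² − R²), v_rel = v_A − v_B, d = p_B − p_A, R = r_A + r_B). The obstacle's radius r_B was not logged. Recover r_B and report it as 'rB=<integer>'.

m = 272
d = (8, -5);  v_rel = (0, 4),  |v_rel|² = 16
v_rel×d = (0)·(-5) − (4)·(8) = -32
since m = R²·16 − (-32)²:  R² = (1024 + 272) / 16 = 81
R = √81 = 9  ⇒  r_B = 9 − 7 = 2

rB=2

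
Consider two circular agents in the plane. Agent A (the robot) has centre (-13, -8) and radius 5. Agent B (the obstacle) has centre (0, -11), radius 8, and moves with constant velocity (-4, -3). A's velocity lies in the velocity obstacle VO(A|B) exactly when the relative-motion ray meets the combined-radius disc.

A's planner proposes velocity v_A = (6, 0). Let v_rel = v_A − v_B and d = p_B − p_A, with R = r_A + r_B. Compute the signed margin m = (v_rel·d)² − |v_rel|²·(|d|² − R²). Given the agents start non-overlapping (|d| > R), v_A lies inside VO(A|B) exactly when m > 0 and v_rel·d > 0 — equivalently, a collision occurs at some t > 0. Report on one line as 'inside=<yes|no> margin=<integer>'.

d = (13, -3),  |d|² = 178;  R = 5+8 = 13,  c = 178−13² = 9
v_rel = (10, 3),  |v_rel|² = 109;  v_rel·d = (10)·(13) + (3)·(-3) = 121
109·t² − 242·t + 9 = 0  ⇒  m = 121² − 109·9 = 13660
m = 13660 > 0,  v_rel·d = 121 > 0  ⇒  inside

inside=yes margin=13660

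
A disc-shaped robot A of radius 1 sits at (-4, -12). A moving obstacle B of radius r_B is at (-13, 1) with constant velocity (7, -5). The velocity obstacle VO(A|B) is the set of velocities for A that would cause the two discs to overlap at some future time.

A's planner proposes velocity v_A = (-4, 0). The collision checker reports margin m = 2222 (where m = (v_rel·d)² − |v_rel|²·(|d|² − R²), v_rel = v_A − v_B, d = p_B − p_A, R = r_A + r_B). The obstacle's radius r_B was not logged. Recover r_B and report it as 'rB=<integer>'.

m = 2222
d = (-9, 13);  v_rel = (-11, 5),  |v_rel|² = 146
v_rel×d = (-11)·(13) − (5)·(-9) = -98
since m = R²·146 − (-98)²:  R² = (9604 + 2222) / 146 = 81
R = √81 = 9  ⇒  r_B = 9 − 1 = 8

rB=8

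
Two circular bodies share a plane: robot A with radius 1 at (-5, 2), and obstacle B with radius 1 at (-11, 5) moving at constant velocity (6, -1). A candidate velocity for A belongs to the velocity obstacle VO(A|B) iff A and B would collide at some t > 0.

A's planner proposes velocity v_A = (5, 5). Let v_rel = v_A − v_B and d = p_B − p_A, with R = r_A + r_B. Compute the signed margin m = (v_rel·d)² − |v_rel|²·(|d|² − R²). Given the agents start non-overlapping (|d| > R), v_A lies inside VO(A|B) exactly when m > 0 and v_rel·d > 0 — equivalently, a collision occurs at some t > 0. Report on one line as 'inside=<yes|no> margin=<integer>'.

d = (-6, 3),  |d|² = 45;  R = 1+1 = 2,  c = 45−2² = 41
v_rel = (-1, 6),  |v_rel|² = 37;  v_rel·d = (-1)·(-6) + (6)·(3) = 24
37·t² − 48·t + 41 = 0  ⇒  m = 24² − 37·41 = -941
m = -941 < 0,  v_rel·d = 24 > 0  ⇒  outside

inside=no margin=-941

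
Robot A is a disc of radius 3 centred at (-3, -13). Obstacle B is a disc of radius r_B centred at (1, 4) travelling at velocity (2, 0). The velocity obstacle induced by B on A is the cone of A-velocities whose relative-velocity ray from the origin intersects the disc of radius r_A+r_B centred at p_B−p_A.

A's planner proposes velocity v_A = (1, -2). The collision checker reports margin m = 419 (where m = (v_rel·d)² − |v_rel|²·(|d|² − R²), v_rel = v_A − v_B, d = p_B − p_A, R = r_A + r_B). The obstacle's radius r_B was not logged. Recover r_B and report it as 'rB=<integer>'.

m = 419
d = (4, 17);  v_rel = (-1, -2),  |v_rel|² = 5
v_rel×d = (-1)·(17) − (-2)·(4) = -9
since m = R²·5 − (-9)²:  R² = (81 + 419) / 5 = 100
R = √100 = 10  ⇒  r_B = 10 − 3 = 7

rB=7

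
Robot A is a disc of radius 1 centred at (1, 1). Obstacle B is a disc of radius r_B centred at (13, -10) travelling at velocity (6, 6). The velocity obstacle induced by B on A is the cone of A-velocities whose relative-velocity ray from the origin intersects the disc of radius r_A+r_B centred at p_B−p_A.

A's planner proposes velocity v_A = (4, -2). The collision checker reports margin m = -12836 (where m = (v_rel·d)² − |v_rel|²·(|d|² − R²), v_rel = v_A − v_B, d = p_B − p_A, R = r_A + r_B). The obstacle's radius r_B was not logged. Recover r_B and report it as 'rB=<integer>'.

m = -12836
d = (12, -11);  v_rel = (-2, -8),  |v_rel|² = 68
v_rel×d = (-2)·(-11) − (-8)·(12) = 118
since m = R²·68 − 118²:  R² = (13924 + -12836) / 68 = 16
R = √16 = 4  ⇒  r_B = 4 − 1 = 3

rB=3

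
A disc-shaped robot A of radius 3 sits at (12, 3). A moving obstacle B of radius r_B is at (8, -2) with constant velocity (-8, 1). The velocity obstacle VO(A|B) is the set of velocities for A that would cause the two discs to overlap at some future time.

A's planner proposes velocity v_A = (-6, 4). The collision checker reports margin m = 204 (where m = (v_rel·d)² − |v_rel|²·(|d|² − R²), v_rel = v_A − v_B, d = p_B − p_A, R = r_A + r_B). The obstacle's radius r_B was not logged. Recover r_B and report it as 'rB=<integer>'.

m = 204
d = (-4, -5);  v_rel = (2, 3),  |v_rel|² = 13
v_rel×d = (2)·(-5) − (3)·(-4) = 2
since m = R²·13 − 2²:  R² = (4 + 204) / 13 = 16
R = √16 = 4  ⇒  r_B = 4 − 3 = 1

rB=1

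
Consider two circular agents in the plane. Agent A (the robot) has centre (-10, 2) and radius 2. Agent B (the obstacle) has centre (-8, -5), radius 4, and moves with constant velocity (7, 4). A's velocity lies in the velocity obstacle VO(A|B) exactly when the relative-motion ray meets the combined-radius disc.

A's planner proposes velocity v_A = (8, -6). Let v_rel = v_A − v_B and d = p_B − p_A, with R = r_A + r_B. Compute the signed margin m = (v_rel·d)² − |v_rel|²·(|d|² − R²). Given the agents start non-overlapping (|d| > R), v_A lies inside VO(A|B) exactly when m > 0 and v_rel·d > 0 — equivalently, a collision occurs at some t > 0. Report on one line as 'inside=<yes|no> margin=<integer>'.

d = (2, -7),  |d|² = 53;  R = 2+4 = 6,  c = 53−6² = 17
v_rel = (1, -10),  |v_rel|² = 101;  v_rel·d = (1)·(2) + (-10)·(-7) = 72
101·t² − 144·t + 17 = 0  ⇒  m = 72² − 101·17 = 3467
m = 3467 > 0,  v_rel·d = 72 > 0  ⇒  inside

inside=yes margin=3467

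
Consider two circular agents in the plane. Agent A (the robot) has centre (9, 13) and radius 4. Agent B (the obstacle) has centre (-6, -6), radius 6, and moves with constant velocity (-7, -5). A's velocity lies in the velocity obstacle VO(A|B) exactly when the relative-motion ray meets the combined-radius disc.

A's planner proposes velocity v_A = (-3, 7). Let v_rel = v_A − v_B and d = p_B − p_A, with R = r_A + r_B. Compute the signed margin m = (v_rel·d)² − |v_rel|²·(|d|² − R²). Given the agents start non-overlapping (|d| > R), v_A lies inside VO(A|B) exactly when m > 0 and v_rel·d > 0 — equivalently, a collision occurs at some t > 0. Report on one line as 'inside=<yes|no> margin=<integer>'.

d = (-15, -19),  |d|² = 586;  R = 4+6 = 10,  c = 586−10² = 486
v_rel = (4, 12),  |v_rel|² = 160;  v_rel·d = (4)·(-15) + (12)·(-19) = -288
160·t² + 576·t + 486 = 0  ⇒  m = (-288)² − 160·486 = 5184
m = 5184 > 0,  v_rel·d = -288 < 0  ⇒  outside

inside=no margin=5184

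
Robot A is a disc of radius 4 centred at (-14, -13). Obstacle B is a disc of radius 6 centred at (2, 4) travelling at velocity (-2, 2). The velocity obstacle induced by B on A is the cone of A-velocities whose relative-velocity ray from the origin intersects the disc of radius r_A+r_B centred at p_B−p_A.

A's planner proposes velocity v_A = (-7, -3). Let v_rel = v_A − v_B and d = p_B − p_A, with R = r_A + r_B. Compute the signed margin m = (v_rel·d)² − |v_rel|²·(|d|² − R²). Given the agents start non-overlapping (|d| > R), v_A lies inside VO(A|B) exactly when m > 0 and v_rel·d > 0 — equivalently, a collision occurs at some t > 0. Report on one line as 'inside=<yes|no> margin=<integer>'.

d = (16, 17),  |d|² = 545;  R = 4+6 = 10,  c = 545−10² = 445
v_rel = (-5, -5),  |v_rel|² = 50;  v_rel·d = (-5)·(16) + (-5)·(17) = -165
50·t² + 330·t + 445 = 0  ⇒  m = (-165)² − 50·445 = 4975
m = 4975 > 0,  v_rel·d = -165 < 0  ⇒  outside

inside=no margin=4975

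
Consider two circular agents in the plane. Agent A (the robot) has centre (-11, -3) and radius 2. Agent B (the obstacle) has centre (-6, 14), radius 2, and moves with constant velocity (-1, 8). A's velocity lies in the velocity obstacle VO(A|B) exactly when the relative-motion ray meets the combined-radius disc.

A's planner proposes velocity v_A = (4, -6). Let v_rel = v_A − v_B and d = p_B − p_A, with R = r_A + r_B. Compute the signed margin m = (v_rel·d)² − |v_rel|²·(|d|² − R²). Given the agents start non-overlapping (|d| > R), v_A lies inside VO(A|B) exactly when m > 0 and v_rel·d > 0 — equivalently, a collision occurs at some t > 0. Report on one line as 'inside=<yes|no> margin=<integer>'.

d = (5, 17),  |d|² = 314;  R = 2+2 = 4,  c = 314−4² = 298
v_rel = (5, -14),  |v_rel|² = 221;  v_rel·d = (5)·(5) + (-14)·(17) = -213
221·t² + 426·t + 298 = 0  ⇒  m = (-213)² − 221·298 = -20489
m = -20489 < 0,  v_rel·d = -213 < 0  ⇒  outside

inside=no margin=-20489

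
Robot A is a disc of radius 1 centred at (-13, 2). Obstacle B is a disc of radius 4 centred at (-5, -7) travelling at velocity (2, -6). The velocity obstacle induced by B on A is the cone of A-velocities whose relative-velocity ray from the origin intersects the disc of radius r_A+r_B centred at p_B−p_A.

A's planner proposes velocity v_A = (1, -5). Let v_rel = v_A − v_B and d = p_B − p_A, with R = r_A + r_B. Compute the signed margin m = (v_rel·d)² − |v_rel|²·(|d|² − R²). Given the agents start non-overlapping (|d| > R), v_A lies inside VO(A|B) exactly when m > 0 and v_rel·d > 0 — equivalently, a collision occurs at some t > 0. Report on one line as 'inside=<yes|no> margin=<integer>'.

d = (8, -9),  |d|² = 145;  R = 1+4 = 5,  c = 145−5² = 120
v_rel = (-1, 1),  |v_rel|² = 2;  v_rel·d = (-1)·(8) + (1)·(-9) = -17
2·t² + 34·t + 120 = 0  ⇒  m = (-17)² − 2·120 = 49
m = 49 > 0,  v_rel·d = -17 < 0  ⇒  outside

inside=no margin=49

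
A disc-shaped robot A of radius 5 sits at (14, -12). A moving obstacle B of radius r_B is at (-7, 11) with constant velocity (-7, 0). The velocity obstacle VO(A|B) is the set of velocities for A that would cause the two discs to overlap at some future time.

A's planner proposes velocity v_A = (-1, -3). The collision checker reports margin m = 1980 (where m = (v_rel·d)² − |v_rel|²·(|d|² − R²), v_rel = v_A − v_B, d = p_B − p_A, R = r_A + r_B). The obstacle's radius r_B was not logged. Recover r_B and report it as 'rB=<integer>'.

m = 1980
d = (-21, 23);  v_rel = (6, -3),  |v_rel|² = 45
v_rel×d = (6)·(23) − (-3)·(-21) = 75
since m = R²·45 − 75²:  R² = (5625 + 1980) / 45 = 169
R = √169 = 13  ⇒  r_B = 13 − 5 = 8

rB=8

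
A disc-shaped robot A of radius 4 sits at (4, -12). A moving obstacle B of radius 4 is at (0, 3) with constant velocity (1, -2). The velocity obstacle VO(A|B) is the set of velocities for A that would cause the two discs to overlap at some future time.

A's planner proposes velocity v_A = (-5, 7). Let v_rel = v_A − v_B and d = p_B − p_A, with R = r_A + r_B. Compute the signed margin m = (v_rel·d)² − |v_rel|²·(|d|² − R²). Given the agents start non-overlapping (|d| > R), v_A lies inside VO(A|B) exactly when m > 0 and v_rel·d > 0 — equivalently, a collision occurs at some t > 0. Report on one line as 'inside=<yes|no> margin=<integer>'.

d = (-4, 15),  |d|² = 241;  R = 4+4 = 8,  c = 241−8² = 177
v_rel = (-6, 9),  |v_rel|² = 117;  v_rel·d = (-6)·(-4) + (9)·(15) = 159
117·t² − 318·t + 177 = 0  ⇒  m = 159² − 117·177 = 4572
m = 4572 > 0,  v_rel·d = 159 > 0  ⇒  inside

inside=yes margin=4572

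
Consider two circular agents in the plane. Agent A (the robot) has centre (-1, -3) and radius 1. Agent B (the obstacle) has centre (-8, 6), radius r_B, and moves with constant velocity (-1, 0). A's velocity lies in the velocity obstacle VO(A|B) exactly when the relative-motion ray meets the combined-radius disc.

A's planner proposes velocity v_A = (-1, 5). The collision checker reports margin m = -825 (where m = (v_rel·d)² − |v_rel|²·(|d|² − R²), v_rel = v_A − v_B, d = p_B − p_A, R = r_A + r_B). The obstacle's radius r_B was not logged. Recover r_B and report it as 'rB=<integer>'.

m = -825
d = (-7, 9);  v_rel = (0, 5),  |v_rel|² = 25
v_rel×d = (0)·(9) − (5)·(-7) = 35
since m = R²·25 − 35²:  R² = (1225 + -825) / 25 = 16
R = √16 = 4  ⇒  r_B = 4 − 1 = 3

rB=3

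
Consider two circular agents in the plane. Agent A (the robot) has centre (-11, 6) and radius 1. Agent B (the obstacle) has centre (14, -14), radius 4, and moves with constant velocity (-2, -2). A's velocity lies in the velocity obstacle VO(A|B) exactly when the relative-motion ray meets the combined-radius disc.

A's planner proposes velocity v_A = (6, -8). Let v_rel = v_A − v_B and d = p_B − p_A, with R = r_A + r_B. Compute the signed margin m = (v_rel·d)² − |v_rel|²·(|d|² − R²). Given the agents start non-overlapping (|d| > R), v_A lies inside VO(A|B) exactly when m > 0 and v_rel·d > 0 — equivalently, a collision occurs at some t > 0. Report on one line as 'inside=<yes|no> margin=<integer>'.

d = (25, -20),  |d|² = 1025;  R = 1+4 = 5,  c = 1025−5² = 1000
v_rel = (8, -6),  |v_rel|² = 100;  v_rel·d = (8)·(25) + (-6)·(-20) = 320
100·t² − 640·t + 1000 = 0  ⇒  m = 320² − 100·1000 = 2400
m = 2400 > 0,  v_rel·d = 320 > 0  ⇒  inside

inside=yes margin=2400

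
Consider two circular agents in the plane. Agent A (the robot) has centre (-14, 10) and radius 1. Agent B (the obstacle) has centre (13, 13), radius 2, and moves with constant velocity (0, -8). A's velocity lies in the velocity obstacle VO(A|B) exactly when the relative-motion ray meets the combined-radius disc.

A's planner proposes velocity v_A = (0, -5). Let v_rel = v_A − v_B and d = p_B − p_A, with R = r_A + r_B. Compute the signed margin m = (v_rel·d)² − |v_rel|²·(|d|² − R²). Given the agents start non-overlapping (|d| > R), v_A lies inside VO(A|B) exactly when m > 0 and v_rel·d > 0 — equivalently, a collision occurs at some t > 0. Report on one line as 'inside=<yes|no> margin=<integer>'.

d = (27, 3),  |d|² = 738;  R = 1+2 = 3,  c = 738−3² = 729
v_rel = (0, 3),  |v_rel|² = 9;  v_rel·d = (0)·(27) + (3)·(3) = 9
9·t² − 18·t + 729 = 0  ⇒  m = 9² − 9·729 = -6480
m = -6480 < 0,  v_rel·d = 9 > 0  ⇒  outside

inside=no margin=-6480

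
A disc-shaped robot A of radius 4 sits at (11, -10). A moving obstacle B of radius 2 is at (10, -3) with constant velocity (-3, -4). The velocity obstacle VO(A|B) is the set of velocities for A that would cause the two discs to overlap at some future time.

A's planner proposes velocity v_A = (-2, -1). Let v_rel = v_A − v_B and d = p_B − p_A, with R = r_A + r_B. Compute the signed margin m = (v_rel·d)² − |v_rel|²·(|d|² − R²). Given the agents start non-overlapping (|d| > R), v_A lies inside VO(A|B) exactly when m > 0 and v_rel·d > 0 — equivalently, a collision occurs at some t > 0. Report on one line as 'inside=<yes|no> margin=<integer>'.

d = (-1, 7),  |d|² = 50;  R = 4+2 = 6,  c = 50−6² = 14
v_rel = (1, 3),  |v_rel|² = 10;  v_rel·d = (1)·(-1) + (3)·(7) = 20
10·t² − 40·t + 14 = 0  ⇒  m = 20² − 10·14 = 260
m = 260 > 0,  v_rel·d = 20 > 0  ⇒  inside

inside=yes margin=260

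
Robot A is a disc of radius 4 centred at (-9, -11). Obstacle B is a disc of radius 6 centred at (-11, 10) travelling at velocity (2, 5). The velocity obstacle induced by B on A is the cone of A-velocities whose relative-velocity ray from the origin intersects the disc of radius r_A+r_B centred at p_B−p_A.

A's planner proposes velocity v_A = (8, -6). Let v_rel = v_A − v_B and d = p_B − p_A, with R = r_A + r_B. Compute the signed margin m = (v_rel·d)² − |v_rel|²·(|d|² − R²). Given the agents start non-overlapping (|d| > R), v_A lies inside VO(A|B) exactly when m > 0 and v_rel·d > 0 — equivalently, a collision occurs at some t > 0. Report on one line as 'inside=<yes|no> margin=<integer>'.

d = (-2, 21),  |d|² = 445;  R = 4+6 = 10,  c = 445−10² = 345
v_rel = (6, -11),  |v_rel|² = 157;  v_rel·d = (6)·(-2) + (-11)·(21) = -243
157·t² + 486·t + 345 = 0  ⇒  m = (-243)² − 157·345 = 4884
m = 4884 > 0,  v_rel·d = -243 < 0  ⇒  outside

inside=no margin=4884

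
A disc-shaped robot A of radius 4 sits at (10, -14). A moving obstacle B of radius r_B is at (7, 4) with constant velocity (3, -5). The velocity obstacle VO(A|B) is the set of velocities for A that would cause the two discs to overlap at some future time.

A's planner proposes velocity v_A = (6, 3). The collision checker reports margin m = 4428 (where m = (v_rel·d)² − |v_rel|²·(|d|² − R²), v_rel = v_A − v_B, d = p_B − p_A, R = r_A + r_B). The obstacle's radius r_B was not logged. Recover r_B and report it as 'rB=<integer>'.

m = 4428
d = (-3, 18);  v_rel = (3, 8),  |v_rel|² = 73
v_rel×d = (3)·(18) − (8)·(-3) = 78
since m = R²·73 − 78²:  R² = (6084 + 4428) / 73 = 144
R = √144 = 12  ⇒  r_B = 12 − 4 = 8

rB=8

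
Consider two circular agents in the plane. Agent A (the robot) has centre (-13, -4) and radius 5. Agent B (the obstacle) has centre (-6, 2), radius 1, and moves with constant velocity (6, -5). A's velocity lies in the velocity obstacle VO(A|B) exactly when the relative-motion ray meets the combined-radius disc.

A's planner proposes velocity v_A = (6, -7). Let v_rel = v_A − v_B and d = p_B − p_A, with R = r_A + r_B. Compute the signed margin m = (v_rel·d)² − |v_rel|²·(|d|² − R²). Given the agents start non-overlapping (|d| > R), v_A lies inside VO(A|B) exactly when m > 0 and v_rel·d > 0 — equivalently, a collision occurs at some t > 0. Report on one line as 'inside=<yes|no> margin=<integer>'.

d = (7, 6),  |d|² = 85;  R = 5+1 = 6,  c = 85−6² = 49
v_rel = (0, -2),  |v_rel|² = 4;  v_rel·d = (0)·(7) + (-2)·(6) = -12
4·t² + 24·t + 49 = 0  ⇒  m = (-12)² − 4·49 = -52
m = -52 < 0,  v_rel·d = -12 < 0  ⇒  outside

inside=no margin=-52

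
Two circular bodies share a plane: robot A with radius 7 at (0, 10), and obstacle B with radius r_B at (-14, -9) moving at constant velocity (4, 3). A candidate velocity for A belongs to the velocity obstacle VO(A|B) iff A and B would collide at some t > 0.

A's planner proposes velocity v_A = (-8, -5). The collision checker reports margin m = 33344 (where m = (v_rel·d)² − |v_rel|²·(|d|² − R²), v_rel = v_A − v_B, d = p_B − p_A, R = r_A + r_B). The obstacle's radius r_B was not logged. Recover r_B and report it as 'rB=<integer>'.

m = 33344
d = (-14, -19);  v_rel = (-12, -8),  |v_rel|² = 208
v_rel×d = (-12)·(-19) − (-8)·(-14) = 116
since m = R²·208 − 116²:  R² = (13456 + 33344) / 208 = 225
R = √225 = 15  ⇒  r_B = 15 − 7 = 8

rB=8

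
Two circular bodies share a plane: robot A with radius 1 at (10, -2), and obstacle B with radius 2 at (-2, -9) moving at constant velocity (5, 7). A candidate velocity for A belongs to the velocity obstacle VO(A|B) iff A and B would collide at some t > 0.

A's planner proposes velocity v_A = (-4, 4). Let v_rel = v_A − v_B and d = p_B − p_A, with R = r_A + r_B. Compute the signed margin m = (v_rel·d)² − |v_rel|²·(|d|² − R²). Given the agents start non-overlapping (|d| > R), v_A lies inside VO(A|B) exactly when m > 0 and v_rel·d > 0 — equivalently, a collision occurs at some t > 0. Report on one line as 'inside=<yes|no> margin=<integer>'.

d = (-12, -7),  |d|² = 193;  R = 1+2 = 3,  c = 193−3² = 184
v_rel = (-9, -3),  |v_rel|² = 90;  v_rel·d = (-9)·(-12) + (-3)·(-7) = 129
90·t² − 258·t + 184 = 0  ⇒  m = 129² − 90·184 = 81
m = 81 > 0,  v_rel·d = 129 > 0  ⇒  inside

inside=yes margin=81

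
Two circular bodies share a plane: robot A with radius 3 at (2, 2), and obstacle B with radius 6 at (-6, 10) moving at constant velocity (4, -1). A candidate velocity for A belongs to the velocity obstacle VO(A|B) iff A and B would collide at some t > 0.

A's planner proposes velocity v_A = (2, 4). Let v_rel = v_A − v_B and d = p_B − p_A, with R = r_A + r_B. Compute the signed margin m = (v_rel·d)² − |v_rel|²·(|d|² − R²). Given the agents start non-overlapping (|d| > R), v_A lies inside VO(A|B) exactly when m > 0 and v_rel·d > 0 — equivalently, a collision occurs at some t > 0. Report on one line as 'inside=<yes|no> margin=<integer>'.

d = (-8, 8),  |d|² = 128;  R = 3+6 = 9,  c = 128−9² = 47
v_rel = (-2, 5),  |v_rel|² = 29;  v_rel·d = (-2)·(-8) + (5)·(8) = 56
29·t² − 112·t + 47 = 0  ⇒  m = 56² − 29·47 = 1773
m = 1773 > 0,  v_rel·d = 56 > 0  ⇒  inside

inside=yes margin=1773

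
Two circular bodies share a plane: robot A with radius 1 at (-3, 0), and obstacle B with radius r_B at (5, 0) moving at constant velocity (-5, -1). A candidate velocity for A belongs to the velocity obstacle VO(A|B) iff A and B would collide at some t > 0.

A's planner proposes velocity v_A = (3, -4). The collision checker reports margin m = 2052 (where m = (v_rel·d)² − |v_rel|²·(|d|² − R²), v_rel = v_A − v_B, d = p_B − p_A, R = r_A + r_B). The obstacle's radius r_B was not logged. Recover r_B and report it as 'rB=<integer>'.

m = 2052
d = (8, 0);  v_rel = (8, -3),  |v_rel|² = 73
v_rel×d = (8)·(0) − (-3)·(8) = 24
since m = R²·73 − 24²:  R² = (576 + 2052) / 73 = 36
R = √36 = 6  ⇒  r_B = 6 − 1 = 5

rB=5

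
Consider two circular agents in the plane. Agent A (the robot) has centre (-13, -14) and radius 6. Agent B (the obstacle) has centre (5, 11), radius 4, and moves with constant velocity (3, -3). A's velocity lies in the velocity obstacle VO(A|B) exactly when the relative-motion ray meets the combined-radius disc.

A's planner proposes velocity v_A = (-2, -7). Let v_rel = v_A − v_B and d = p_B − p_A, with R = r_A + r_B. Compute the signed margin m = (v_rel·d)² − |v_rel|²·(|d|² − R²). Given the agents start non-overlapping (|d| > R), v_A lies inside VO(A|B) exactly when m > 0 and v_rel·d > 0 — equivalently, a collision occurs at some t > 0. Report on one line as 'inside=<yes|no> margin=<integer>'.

d = (18, 25),  |d|² = 949;  R = 6+4 = 10,  c = 949−10² = 849
v_rel = (-5, -4),  |v_rel|² = 41;  v_rel·d = (-5)·(18) + (-4)·(25) = -190
41·t² + 380·t + 849 = 0  ⇒  m = (-190)² − 41·849 = 1291
m = 1291 > 0,  v_rel·d = -190 < 0  ⇒  outside

inside=no margin=1291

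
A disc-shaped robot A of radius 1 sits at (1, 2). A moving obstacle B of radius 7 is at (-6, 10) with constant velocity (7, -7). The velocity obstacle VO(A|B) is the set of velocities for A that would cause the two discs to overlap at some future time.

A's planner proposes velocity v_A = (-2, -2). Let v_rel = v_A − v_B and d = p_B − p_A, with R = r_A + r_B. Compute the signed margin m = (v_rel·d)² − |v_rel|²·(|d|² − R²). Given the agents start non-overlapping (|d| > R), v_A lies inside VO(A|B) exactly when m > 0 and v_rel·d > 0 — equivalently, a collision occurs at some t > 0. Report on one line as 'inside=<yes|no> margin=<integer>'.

d = (-7, 8),  |d|² = 113;  R = 1+7 = 8,  c = 113−8² = 49
v_rel = (-9, 5),  |v_rel|² = 106;  v_rel·d = (-9)·(-7) + (5)·(8) = 103
106·t² − 206·t + 49 = 0  ⇒  m = 103² − 106·49 = 5415
m = 5415 > 0,  v_rel·d = 103 > 0  ⇒  inside

inside=yes margin=5415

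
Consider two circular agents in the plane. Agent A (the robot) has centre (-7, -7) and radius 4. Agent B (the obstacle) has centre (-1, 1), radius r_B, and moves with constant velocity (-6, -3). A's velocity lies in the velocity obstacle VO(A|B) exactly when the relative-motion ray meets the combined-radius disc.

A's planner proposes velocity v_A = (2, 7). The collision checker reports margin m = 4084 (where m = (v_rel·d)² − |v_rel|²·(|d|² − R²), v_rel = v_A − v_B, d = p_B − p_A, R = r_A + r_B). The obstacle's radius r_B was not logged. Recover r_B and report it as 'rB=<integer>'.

m = 4084
d = (6, 8);  v_rel = (8, 10),  |v_rel|² = 164
v_rel×d = (8)·(8) − (10)·(6) = 4
since m = R²·164 − 4²:  R² = (16 + 4084) / 164 = 25
R = √25 = 5  ⇒  r_B = 5 − 4 = 1

rB=1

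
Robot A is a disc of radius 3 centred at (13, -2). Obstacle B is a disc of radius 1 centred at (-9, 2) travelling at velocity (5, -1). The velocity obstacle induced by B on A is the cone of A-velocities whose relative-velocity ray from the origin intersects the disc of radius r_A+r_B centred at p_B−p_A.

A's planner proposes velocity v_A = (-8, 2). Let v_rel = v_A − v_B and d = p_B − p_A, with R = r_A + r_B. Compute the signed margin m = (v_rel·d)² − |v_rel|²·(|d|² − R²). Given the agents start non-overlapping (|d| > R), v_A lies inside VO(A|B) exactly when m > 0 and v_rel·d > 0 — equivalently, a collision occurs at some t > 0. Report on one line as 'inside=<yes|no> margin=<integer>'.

d = (-22, 4),  |d|² = 500;  R = 3+1 = 4,  c = 500−4² = 484
v_rel = (-13, 3),  |v_rel|² = 178;  v_rel·d = (-13)·(-22) + (3)·(4) = 298
178·t² − 596·t + 484 = 0  ⇒  m = 298² − 178·484 = 2652
m = 2652 > 0,  v_rel·d = 298 > 0  ⇒  inside

inside=yes margin=2652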